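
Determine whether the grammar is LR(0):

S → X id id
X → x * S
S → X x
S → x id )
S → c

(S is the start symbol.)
A grammar is LR(0) if no state in the canonical LR(0) collection has:
  - both a shift item (dot before a terminal) and a complete item (shift-reduce conflict), or
  - two or more complete items (reduce-reduce conflict; the accept item [S' → S .] counts as a complete item here).

Augment with S' → S and build the canonical LR(0) collection (I0 = CLOSURE({[S' → . S]}), then GOTO on every symbol after a dot until no new states appear). It has 12 states:
  I0: { [S → . X id id], [S → . X x], [S → . c], [S → . x id )], [S' → . S], [X → . x * S] }  — shift
  I1: { [S' → S .] }  — accept
  I2: { [S → X . id id], [S → X . x] }  — shift
  I3: { [S → c .] }  — reduce
  I4: { [S → x . id )], [X → x . * S] }  — shift
  I5: { [S → . X id id], [S → . X x], [S → . c], [S → . x id )], [X → . x * S], [X → x * . S] }  — shift
  I6: { [S → x id . )] }  — shift
  I7: { [S → x id ) .] }  — reduce
  I8: { [X → x * S .] }  — reduce
  I9: { [S → X id . id] }  — shift
  I10: { [S → X x .] }  — reduce
  I11: { [S → X id id .] }  — reduce

Every state is either a pure shift/goto state or contains exactly one complete item and nothing to shift — no conflicts. The grammar is LR(0).

Answer: Yes, the grammar is LR(0)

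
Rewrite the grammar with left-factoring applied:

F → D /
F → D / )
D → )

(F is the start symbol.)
Left-factoring transforms A → αβ₁ | αβ₂ into A → αA' and A' → β₁ | β₂
(α is the longest common prefix among the alternatives). Repeat until
no nonterminal has two alternatives with a common prefix.

Round 1: F has alternatives sharing prefix 'D /'. Introduce F': F → D / F'
  Add: F' → ε
  Add: F' → )

No remaining common prefixes — done.

Resulting grammar:
F → D / F'
F' → ε
F' → )
D → )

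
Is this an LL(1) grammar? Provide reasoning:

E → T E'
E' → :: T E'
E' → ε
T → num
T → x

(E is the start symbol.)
Yes, the grammar is LL(1).

Relevant sets:
  FOLLOW(E') = { $ }

For E':
  PREDICT(E' → :: T E') = { '::' }
  PREDICT(E' → ε) = { $ }
For T:
  PREDICT(T → num) = { 'num' }
  PREDICT(T → x) = { 'x' }
E has a single production, so nothing to check there.

All predict sets are disjoint. The grammar IS LL(1).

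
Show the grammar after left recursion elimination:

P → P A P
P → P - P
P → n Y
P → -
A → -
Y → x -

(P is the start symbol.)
P is directly left-recursive. The standard transformation for
  A → A α₁ | ... | A α_m | β₁ | ... | β_n
is
  A  → β₁ A' | ... | β_n A'
  A' → α₁ A' | ... | α_m A' | ε

P → n Y becomes P → n Y P'
P → - becomes P → - P'
P → P A P becomes P' → A P P'
P → P - P becomes P' → - P P'
Add P' → ε

Productions for other non-terminals are unchanged:
  A → -
  Y → x -

Resulting grammar:
P → n Y P'
P → - P'
P' → A P P'
P' → - P P'
P' → ε
A → -
Y → x -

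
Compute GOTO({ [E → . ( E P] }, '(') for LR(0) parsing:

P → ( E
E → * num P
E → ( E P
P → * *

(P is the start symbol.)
GOTO(I, '(') = CLOSURE({ [A → αX.β] : [A → α.Xβ] ∈ I, X = '(' })

Items with dot before '(', with the dot advanced:
  [E → . ( E P] → [E → ( . E P]
Closure of the advanced items:
  [E → ( . E P] has the dot before E: add [E → . * num P], [E → . ( E P]

GOTO = { [E → ( . E P], [E → . ( E P], [E → . * num P] }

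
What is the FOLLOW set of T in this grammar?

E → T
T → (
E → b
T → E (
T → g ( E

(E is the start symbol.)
{ $, '(' }

To compute FOLLOW(T), find every occurrence of T on a right-hand side N → α T β: add FIRST(β) \ {ε}, and if β is empty or nullable also add FOLLOW(N). Iterate to a fixed point.

In E → T: T is at the end, add FOLLOW(E)

The FOLLOW sets referred to above (computed the same way, to a fixed point):
  FOLLOW(E) = { $, '(' }

Taking the union: FOLLOW(T) = { $, '(' }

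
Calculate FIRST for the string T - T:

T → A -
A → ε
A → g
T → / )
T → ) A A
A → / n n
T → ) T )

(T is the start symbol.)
FIRST sets of the non-terminals involved (from the grammar, by fixed-point iteration):
  FIRST(T) = { ')', '-', '/', 'g' }

To compute FIRST(T - T), process the symbols left to right:
Symbol T is a non-terminal. Add FIRST(T) \ {ε} = { ')', '-', '/', 'g' }
T is not nullable (ε ∉ FIRST(T)), so stop here.
FIRST(T - T) = { ')', '-', '/', 'g' }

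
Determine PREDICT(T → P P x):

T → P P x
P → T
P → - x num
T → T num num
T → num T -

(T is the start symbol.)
{ '-', 'num' }

PREDICT(T → P P x) = (FIRST(RHS) \ {ε}) ∪ (FOLLOW(T) if ε ∈ FIRST(RHS), i.e. RHS ⇒* ε)
FIRST(P) = { '-', 'num' }
FIRST(P P x) = { '-', 'num' }
ε ∉ FIRST(P P x), so FOLLOW(T) is not added.
PREDICT(T → P P x) = { '-', 'num' }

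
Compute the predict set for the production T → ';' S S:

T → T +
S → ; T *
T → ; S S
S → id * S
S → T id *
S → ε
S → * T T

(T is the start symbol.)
{ ';' }

PREDICT(T → ';' S S) = (FIRST(RHS) \ {ε}) ∪ (FOLLOW(T) if ε ∈ FIRST(RHS), i.e. RHS ⇒* ε)
FIRST(';' S S) = { ';' }
ε ∉ FIRST(';' S S), so FOLLOW(T) is not added.
PREDICT(T → ';' S S) = { ';' }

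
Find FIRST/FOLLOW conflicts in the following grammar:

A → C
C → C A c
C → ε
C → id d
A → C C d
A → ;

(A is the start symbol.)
A FIRST/FOLLOW conflict occurs when a non-terminal N has a nullable alternative N → β (β ⇒* ε) and another alternative N → α with FIRST(α) ∩ FOLLOW(N) ≠ ∅: on such a lookahead the parser cannot decide between expanding α and letting N vanish via β.

Nullable non-terminals: A, C.
FIRST sets used below: FIRST(C) = { ';', 'c', 'd', 'id', ε }, FIRST(A) = { ';', 'c', 'd', 'id', ε }

A: nullable alternative(s) A → C; FOLLOW(A) = { $, 'c' }
  A → C: FIRST \ {ε} = { ';', 'c', 'd', 'id' } — this is the only nullable alternative, skip
  A → C C d: FIRST \ {ε} = { ';', 'c', 'd', 'id' } — overlaps FOLLOW(A) on { 'c' }: CONFLICT
  A → ;: FIRST \ {ε} = { ';' } — disjoint from FOLLOW(A)

C: nullable alternative(s) C → ε; FOLLOW(C) = { $, ';', 'c', 'd', 'id' }
  C → C A c: FIRST \ {ε} = { ';', 'c', 'd', 'id' } — overlaps FOLLOW(C) on { ';', 'c', 'd', 'id' }: CONFLICT
  C → ε: FIRST \ {ε} = { } — this is the only nullable alternative, skip
  C → id d: FIRST \ {ε} = { 'id' } — overlaps FOLLOW(C) on { 'id' }: CONFLICT

So the grammar has 3 FIRST/FOLLOW conflicts (marked CONFLICT above).

Answer: Yes. A → C C d with FOLLOW(A) on { 'c' }; C → C A c with FOLLOW(C) on { ';', 'c', 'd', 'id' }; C → id d with FOLLOW(C) on { 'id' }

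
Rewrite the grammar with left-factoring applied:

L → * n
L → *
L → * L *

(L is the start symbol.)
L → * L'
L' → n
L' → ε
L' → L *

Left-factoring transforms A → αβ₁ | αβ₂ into A → αA' and A' → β₁ | β₂
(α is the longest common prefix among the alternatives). Repeat until
no nonterminal has two alternatives with a common prefix.

Round 1: L has alternatives sharing prefix '*'. Introduce L': L → * L'
  Add: L' → n
  Add: L' → ε
  Add: L' → L *

No remaining common prefixes — done.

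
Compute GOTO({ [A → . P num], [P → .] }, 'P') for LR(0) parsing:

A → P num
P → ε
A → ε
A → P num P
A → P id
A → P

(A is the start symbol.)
{ [A → P . num] }

GOTO(I, 'P') = CLOSURE({ [A → αX.β] : [A → α.Xβ] ∈ I, X = 'P' })

Items with dot before 'P', with the dot advanced:
  [A → . P num] → [A → P . num]
Closure adds nothing (no advanced item has the dot before a non-terminal).

GOTO = { [A → P . num] }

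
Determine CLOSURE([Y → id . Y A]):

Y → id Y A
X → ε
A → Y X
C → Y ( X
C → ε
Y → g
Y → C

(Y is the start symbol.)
{ [C → . Y ( X], [C → .], [Y → . C], [Y → . g], [Y → . id Y A], [Y → id . Y A] }

To compute CLOSURE, for each item [A → α.Bβ] where B is a non-terminal, add [B → .γ] for all productions B → γ; repeat for the newly added items until nothing changes.

Start with: [Y → id . Y A]
  [Y → id . Y A] has the dot before Y: add [Y → . id Y A], [Y → . g], [Y → . C]
  [Y → . C] has the dot before C: add [C → . Y ( X], [C → .]
No further items can be added.

CLOSURE = { [C → . Y ( X], [C → .], [Y → . C], [Y → . g], [Y → . id Y A], [Y → id . Y A] }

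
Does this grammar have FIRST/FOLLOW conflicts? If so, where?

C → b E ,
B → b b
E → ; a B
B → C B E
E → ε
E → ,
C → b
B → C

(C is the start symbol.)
Nullable non-terminals: E.

E: nullable alternative(s) E → ε; FOLLOW(E) = { ',', ';' }
  E → ; a B: FIRST \ {ε} = { ';' } — overlaps FOLLOW(E) on { ';' }: CONFLICT
  E → ε: FIRST \ {ε} = { } — this is the only nullable alternative, skip
  E → ,: FIRST \ {ε} = { ',' } — overlaps FOLLOW(E) on { ',' }: CONFLICT

B, C have no nullable alternative, so no FIRST/FOLLOW check is needed there.

So the grammar has 2 FIRST/FOLLOW conflicts (marked CONFLICT above).

Answer: Yes. E → ';' a B with FOLLOW(E) on { ';' }; E → ',' with FOLLOW(E) on { ',' }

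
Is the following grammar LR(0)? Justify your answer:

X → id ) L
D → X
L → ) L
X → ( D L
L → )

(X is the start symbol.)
Augment with X' → X and build the canonical LR(0) collection (I0 = CLOSURE({[X' → . X]}), then GOTO on every symbol after a dot until no new states appear). It has 11 states:
  I0: { [X → . ( D L], [X → . id ) L], [X' → . X] }  — shift
  I1: { [D → . X], [X → ( . D L], [X → . ( D L], [X → . id ) L] }  — shift
  I2: { [X' → X .] }  — accept
  I3: { [X → id . ) L] }  — shift
  I4: { [L → . ) L], [L → . )], [X → id ) . L] }  — shift
  I5: { [L → ) . L], [L → ) .], [L → . ) L], [L → . )] }  — shift, reduce
  I6: { [X → id ) L .] }  — reduce
  I7: { [L → ) L .] }  — reduce
  I8: { [L → . ) L], [L → . )], [X → ( D . L] }  — shift
  I9: { [D → X .] }  — reduce
  I10: { [X → ( D L .] }  — reduce

Conflict in state I5:
  Shift-reduce conflict between [L → ) .] and [L → . )]
So the grammar is NOT LR(0).

Answer: No. Shift-reduce conflict between [L → ) .] and [L → . )]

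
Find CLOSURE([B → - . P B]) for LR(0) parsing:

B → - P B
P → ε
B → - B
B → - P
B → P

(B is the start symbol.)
{ [B → - . P B], [P → .] }

Start with: [B → - . P B]
  [B → - . P B] has the dot before P: add [P → .]
No further items can be added.

CLOSURE = { [B → - . P B], [P → .] }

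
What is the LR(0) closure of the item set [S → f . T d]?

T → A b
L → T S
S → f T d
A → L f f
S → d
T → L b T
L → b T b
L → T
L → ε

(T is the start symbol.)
{ [A → . L f f], [L → . T S], [L → . T], [L → . b T b], [L → .], [S → f . T d], [T → . A b], [T → . L b T] }

To compute CLOSURE, for each item [A → α.Bβ] where B is a non-terminal, add [B → .γ] for all productions B → γ; repeat for the newly added items until nothing changes.

Start with: [S → f . T d]
  [S → f . T d] has the dot before T: add [T → . A b], [T → . L b T]
  [T → . A b] has the dot before A: add [A → . L f f]
  [T → . L b T] has the dot before L: add [L → . T S], [L → . b T b], [L → . T], [L → .]
No further items can be added.

CLOSURE = { [A → . L f f], [L → . T S], [L → . T], [L → . b T b], [L → .], [S → f . T d], [T → . A b], [T → . L b T] }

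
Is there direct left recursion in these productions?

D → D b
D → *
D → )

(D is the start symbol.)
Direct left recursion occurs when N → N α for some non-terminal N (the right-hand side begins with the left-hand side itself).

D → D b: LEFT RECURSIVE (starts with D)
D → *: starts with '*'
D → ): starts with ')'

The grammar has direct left recursion on: D.

Answer: Yes, D is left-recursive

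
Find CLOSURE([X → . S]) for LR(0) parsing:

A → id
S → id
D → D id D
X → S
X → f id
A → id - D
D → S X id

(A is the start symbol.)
To compute CLOSURE, for each item [A → α.Bβ] where B is a non-terminal, add [B → .γ] for all productions B → γ; repeat for the newly added items until nothing changes.

Start with: [X → . S]
  [X → . S] has the dot before S: add [S → . id]
No further items can be added.

CLOSURE = { [S → . id], [X → . S] }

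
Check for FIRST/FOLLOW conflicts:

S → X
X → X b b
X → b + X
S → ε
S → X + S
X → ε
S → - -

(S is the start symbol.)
A FIRST/FOLLOW conflict occurs when a non-terminal N has a nullable alternative N → β (β ⇒* ε) and another alternative N → α with FIRST(α) ∩ FOLLOW(N) ≠ ∅: on such a lookahead the parser cannot decide between expanding α and letting N vanish via β.

Nullable non-terminals: S, X.
FIRST sets used below: FIRST(X) = { 'b', ε }

S: nullable alternative(s) S → X, S → ε; FOLLOW(S) = { $ }
  S → X: FIRST \ {ε} = { 'b' } — disjoint from FOLLOW(S)
  S → ε: FIRST \ {ε} = { } — disjoint from FOLLOW(S)
  S → X + S: FIRST \ {ε} = { '+', 'b' } — disjoint from FOLLOW(S)
  S → - -: FIRST \ {ε} = { '-' } — disjoint from FOLLOW(S)

X: nullable alternative(s) X → ε; FOLLOW(X) = { $, '+', 'b' }
  X → X b b: FIRST \ {ε} = { 'b' } — overlaps FOLLOW(X) on { 'b' }: CONFLICT
  X → b + X: FIRST \ {ε} = { 'b' } — overlaps FOLLOW(X) on { 'b' }: CONFLICT
  X → ε: FIRST \ {ε} = { } — this is the only nullable alternative, skip

So the grammar has 2 FIRST/FOLLOW conflicts (marked CONFLICT above).

Answer: Yes. X → X b b with FOLLOW(X) on { 'b' }; X → b '+' X with FOLLOW(X) on { 'b' }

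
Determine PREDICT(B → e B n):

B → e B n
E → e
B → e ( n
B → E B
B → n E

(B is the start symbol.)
{ 'e' }

PREDICT(B → e B n) = (FIRST(RHS) \ {ε}) ∪ (FOLLOW(B) if ε ∈ FIRST(RHS), i.e. RHS ⇒* ε)
FIRST(e B n) = { 'e' }
ε ∉ FIRST(e B n), so FOLLOW(B) is not added.
PREDICT(B → e B n) = { 'e' }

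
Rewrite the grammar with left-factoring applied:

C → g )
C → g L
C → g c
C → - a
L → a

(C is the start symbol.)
Left-factoring transforms A → αβ₁ | αβ₂ into A → αA' and A' → β₁ | β₂
(α is the longest common prefix among the alternatives). Repeat until
no nonterminal has two alternatives with a common prefix.

Round 1: C has alternatives sharing prefix 'g'. Introduce C': C → g C'
  Add: C' → )
  Add: C' → L
  Add: C' → c

No remaining common prefixes — done.

Resulting grammar:
C → g C'
C' → )
C' → L
C' → c
C → - a
L → a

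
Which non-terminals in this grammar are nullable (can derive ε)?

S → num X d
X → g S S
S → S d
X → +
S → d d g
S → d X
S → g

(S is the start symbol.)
A non-terminal is nullable if it can derive ε (the empty string): either it has an ε-production, or it has a production whose right-hand side consists entirely of nullable non-terminals.

There are no ε-productions, so no non-terminal can derive ε.
No non-terminals are nullable.

Answer: None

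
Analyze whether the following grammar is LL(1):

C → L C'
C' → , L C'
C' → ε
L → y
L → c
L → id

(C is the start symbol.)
Yes, the grammar is LL(1).

A grammar is LL(1) if for each non-terminal N with multiple productions, the predict sets of those productions are pairwise disjoint, where PREDICT(N → α) = (FIRST(α) \ {ε}) ∪ (FOLLOW(N) if α ⇒* ε).

Relevant sets:
  FOLLOW(C') = { $ }

For C':
  PREDICT(C' → ',' L C') = { ',' }
  PREDICT(C' → ε) = { $ }
For L:
  PREDICT(L → y) = { 'y' }
  PREDICT(L → c) = { 'c' }
  PREDICT(L → id) = { 'id' }
C has a single production, so nothing to check there.

All predict sets are disjoint. The grammar IS LL(1).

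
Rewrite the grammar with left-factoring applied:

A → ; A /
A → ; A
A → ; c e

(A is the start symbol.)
A → ; A'
A' → A A''
A'' → /
A'' → ε
A' → c e

Left-factoring transforms A → αβ₁ | αβ₂ into A → αA' and A' → β₁ | β₂
(α is the longest common prefix among the alternatives). Repeat until
no nonterminal has two alternatives with a common prefix.

Round 1: A has alternatives sharing prefix ';'. Introduce A': A → ; A'
  Add: A' → A /
  Add: A' → A
  Add: A' → c e

Round 2: A' has alternatives sharing prefix 'A'. Introduce A'': A' → A A''
  Add: A'' → /
  Add: A'' → ε

No remaining common prefixes — done.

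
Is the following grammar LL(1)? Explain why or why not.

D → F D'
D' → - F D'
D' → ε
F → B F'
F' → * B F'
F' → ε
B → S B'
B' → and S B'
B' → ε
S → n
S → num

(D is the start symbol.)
Yes, the grammar is LL(1).

A grammar is LL(1) if for each non-terminal N with multiple productions, the predict sets of those productions are pairwise disjoint, where PREDICT(N → α) = (FIRST(α) \ {ε}) ∪ (FOLLOW(N) if α ⇒* ε).

Relevant sets:
  FOLLOW(D') = { $ }
  FOLLOW(F') = { $, '-' }
  FOLLOW(B') = { $, '*', '-' }

For D':
  PREDICT(D' → '-' F D') = { '-' }
  PREDICT(D' → ε) = { $ }
For F':
  PREDICT(F' → '*' B F') = { '*' }
  PREDICT(F' → ε) = { $, '-' }
For B':
  PREDICT(B' → and S B') = { 'and' }
  PREDICT(B' → ε) = { $, '*', '-' }
For S:
  PREDICT(S → n) = { 'n' }
  PREDICT(S → num) = { 'num' }
D, F, B have a single production, so nothing to check there.

All predict sets are disjoint. The grammar IS LL(1).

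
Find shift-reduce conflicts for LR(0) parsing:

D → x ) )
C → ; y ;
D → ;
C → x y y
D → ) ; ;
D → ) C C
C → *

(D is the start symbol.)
No shift-reduce conflicts

A shift-reduce conflict occurs when an LR(0) state has both:
  - a complete (reduce) item [A → α .] (dot at the end), and
  - a shift item [B → β . c γ] (dot before a terminal).

Augment with D' → D and build the canonical LR(0) collection (I0 = CLOSURE({[D' → . D]}), then GOTO on every symbol after a dot until no new states appear). It has 18 states:
  I0: { [D → . ) ; ;], [D → . ) C C], [D → . ;], [D → . x ) )], [D' → . D] }  — shift
  I1: { [C → . *], [C → . ; y ;], [C → . x y y], [D → ) . ; ;], [D → ) . C C] }  — shift
  I2: { [D → ; .] }  — reduce
  I3: { [D' → D .] }  — accept
  I4: { [D → x . ) )] }  — shift
  I5: { [D → x ) . )] }  — shift
  I6: { [D → x ) ) .] }  — reduce
  I7: { [C → * .] }  — reduce
  I8: { [C → ; . y ;], [D → ) ; . ;] }  — shift
  I9: { [C → . *], [C → . ; y ;], [C → . x y y], [D → ) C . C] }  — shift
  I10: { [C → x . y y] }  — shift
  I11: { [C → x y . y] }  — shift
  I12: { [C → x y y .] }  — reduce
  I13: { [C → ; . y ;] }  — shift
  I14: { [D → ) C C .] }  — reduce
  I15: { [C → ; y . ;] }  — shift
  I16: { [C → ; y ; .] }  — reduce
  I17: { [D → ) ; ; .] }  — reduce

No state contains both a complete item and a shift item.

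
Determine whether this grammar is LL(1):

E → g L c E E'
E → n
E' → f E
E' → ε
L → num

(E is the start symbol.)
A grammar is LL(1) if for each non-terminal N with multiple productions, the predict sets of those productions are pairwise disjoint, where PREDICT(N → α) = (FIRST(α) \ {ε}) ∪ (FOLLOW(N) if α ⇒* ε).

Relevant sets:
  FOLLOW(E') = { $, 'f' }

For E:
  PREDICT(E → g L c E E') = { 'g' }
  PREDICT(E → n) = { 'n' }
For E':
  PREDICT(E' → f E) = { 'f' }
  PREDICT(E' → ε) = { $, 'f' }
L has a single production, so nothing to check there.

Conflict found: Predict set conflict for E': { 'f' }
The grammar is NOT LL(1).

Answer: No. Predict set conflict for E': { 'f' }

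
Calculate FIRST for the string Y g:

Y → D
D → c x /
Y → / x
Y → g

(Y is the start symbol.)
{ '/', 'c', 'g' }

FIRST sets of the non-terminals involved (from the grammar, by fixed-point iteration):
  FIRST(Y) = { '/', 'c', 'g' }

To compute FIRST(Y g), process the symbols left to right:
Symbol Y is a non-terminal. Add FIRST(Y) \ {ε} = { '/', 'c', 'g' }
Y is not nullable (ε ∉ FIRST(Y)), so stop here.
FIRST(Y g) = { '/', 'c', 'g' }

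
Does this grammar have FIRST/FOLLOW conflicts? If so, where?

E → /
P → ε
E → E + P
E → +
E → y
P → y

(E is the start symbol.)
A FIRST/FOLLOW conflict occurs when a non-terminal N has a nullable alternative N → β (β ⇒* ε) and another alternative N → α with FIRST(α) ∩ FOLLOW(N) ≠ ∅: on such a lookahead the parser cannot decide between expanding α and letting N vanish via β.

Nullable non-terminals: P.

P: nullable alternative(s) P → ε; FOLLOW(P) = { $, '+' }
  P → ε: FIRST \ {ε} = { } — this is the only nullable alternative, skip
  P → y: FIRST \ {ε} = { 'y' } — disjoint from FOLLOW(P)

E has no nullable alternative, so no FIRST/FOLLOW check is needed there.

No FIRST/FOLLOW conflicts found.

Answer: No FIRST/FOLLOW conflicts.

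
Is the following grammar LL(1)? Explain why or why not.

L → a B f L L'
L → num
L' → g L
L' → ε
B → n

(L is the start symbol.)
Relevant sets:
  FOLLOW(L') = { $, 'g' }

For L:
  PREDICT(L → a B f L L') = { 'a' }
  PREDICT(L → num) = { 'num' }
For L':
  PREDICT(L' → g L) = { 'g' }
  PREDICT(L' → ε) = { $, 'g' }
B has a single production, so nothing to check there.

Conflict found: Predict set conflict for L': { 'g' }
The grammar is NOT LL(1).

Answer: No. Predict set conflict for L': { 'g' }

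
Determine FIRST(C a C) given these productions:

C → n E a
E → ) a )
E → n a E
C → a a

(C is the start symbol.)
FIRST sets of the non-terminals involved (from the grammar, by fixed-point iteration):
  FIRST(C) = { 'a', 'n' }

To compute FIRST(C a C), process the symbols left to right:
Symbol C is a non-terminal. Add FIRST(C) \ {ε} = { 'a', 'n' }
C is not nullable (ε ∉ FIRST(C)), so stop here.
FIRST(C a C) = { 'a', 'n' }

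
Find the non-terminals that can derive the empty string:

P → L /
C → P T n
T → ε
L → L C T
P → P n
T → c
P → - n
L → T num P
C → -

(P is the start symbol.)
{ 'T' }

ε-productions: T → ε
So T is immediately nullable.
No further non-terminal can be added: every production for the remaining non-terminals contains a terminal or a non-nullable non-terminal.
Nullable = { 'T' }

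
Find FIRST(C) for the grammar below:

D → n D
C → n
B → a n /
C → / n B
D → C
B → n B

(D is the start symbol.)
To compute FIRST(C), examine every production with C on the left-hand side, reading each right-hand side left to right until a non-nullable symbol is reached.

From C → n:
  - n is a terminal: add 'n' and stop
From C → / n B:
  - '/' is a terminal: add '/' and stop

Collecting: FIRST(C) = { '/', 'n' }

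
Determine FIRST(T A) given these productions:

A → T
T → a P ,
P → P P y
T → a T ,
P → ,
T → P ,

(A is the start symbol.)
FIRST sets of the non-terminals involved (from the grammar, by fixed-point iteration):
  FIRST(T) = { ',', 'a' }

To compute FIRST(T A), process the symbols left to right:
Symbol T is a non-terminal. Add FIRST(T) \ {ε} = { ',', 'a' }
T is not nullable (ε ∉ FIRST(T)), so stop here.
FIRST(T A) = { ',', 'a' }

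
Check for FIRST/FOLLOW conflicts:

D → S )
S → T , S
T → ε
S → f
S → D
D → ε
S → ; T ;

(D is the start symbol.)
A FIRST/FOLLOW conflict occurs when a non-terminal N has a nullable alternative N → β (β ⇒* ε) and another alternative N → α with FIRST(α) ∩ FOLLOW(N) ≠ ∅: on such a lookahead the parser cannot decide between expanding α and letting N vanish via β.

Nullable non-terminals: D, S, T.
FIRST sets used below: FIRST(S) = { ')', ',', ';', 'f', ε }, FIRST(T) = { ε }, FIRST(D) = { ')', ',', ';', 'f', ε }

D: nullable alternative(s) D → ε; FOLLOW(D) = { $, ')' }
  D → S ): FIRST \ {ε} = { ')', ',', ';', 'f' } — overlaps FOLLOW(D) on { ')' }: CONFLICT
  D → ε: FIRST \ {ε} = { } — this is the only nullable alternative, skip

S: nullable alternative(s) S → D; FOLLOW(S) = { ')' }
  S → T , S: FIRST \ {ε} = { ',' } — disjoint from FOLLOW(S)
  S → f: FIRST \ {ε} = { 'f' } — disjoint from FOLLOW(S)
  S → D: FIRST \ {ε} = { ')', ',', ';', 'f' } — this is the only nullable alternative, skip
  S → ; T ;: FIRST \ {ε} = { ';' } — disjoint from FOLLOW(S)
T has a nullable alternative but only one production, so nothing to check.

So the grammar has 1 FIRST/FOLLOW conflict (marked CONFLICT above).

Answer: Yes. D → S ')' with FOLLOW(D) on { ')' }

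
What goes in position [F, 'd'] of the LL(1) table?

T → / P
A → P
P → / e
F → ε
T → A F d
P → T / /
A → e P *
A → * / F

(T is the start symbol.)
To find M[F, 'd'], we find productions for F where 'd' is in the predict set (PREDICT(N → α) = (FIRST(α) \ {ε}) ∪ (FOLLOW(N) if α ⇒* ε)).

Relevant sets:
  FOLLOW(F) = { 'd' }

F → ε: PREDICT = { 'd' }
  'd' is in predict set, so this production goes in M[F, 'd']

M[F, 'd'] = F → ε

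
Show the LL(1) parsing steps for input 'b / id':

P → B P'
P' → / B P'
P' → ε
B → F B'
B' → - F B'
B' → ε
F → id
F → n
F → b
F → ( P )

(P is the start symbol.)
LL(1) parsing maintains a stack (initially the start symbol over $) and the input. At each step: if the stack top is a terminal, match it against the current input token; if it is a non-terminal N, replace it with the RHS of M[N, lookahead] (the unique production whose predict set contains the lookahead).

Stack is shown with the top on the left.

Stack       Input     Action
----------------------------
P $         b / id $  output P → B P'
B P' $      b / id $  output B → F B'
F B' P' $   b / id $  output F → b
b B' P' $   b / id $  match 'b'
B' P' $     / id $    output B' → ε
P' $        / id $    output P' → / B P'
/ B P' $    / id $    match '/'
B P' $      id $      output B → F B'
F B' P' $   id $      output F → id
id B' P' $  id $      match 'id'
B' P' $     $         output B' → ε
P' $        $         output P' → ε
$           $         accept

The string is accepted.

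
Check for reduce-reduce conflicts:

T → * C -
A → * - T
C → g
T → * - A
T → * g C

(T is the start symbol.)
No reduce-reduce conflicts

Augment with T' → T and build the canonical LR(0) collection (I0 = CLOSURE({[T' → . T]}), then GOTO on every symbol after a dot until no new states appear). It has 13 states:
  I0: { [T → . * - A], [T → . * C -], [T → . * g C], [T' → . T] }  — shift
  I1: { [C → . g], [T → * . - A], [T → * . C -], [T → * . g C] }  — shift
  I2: { [T' → T .] }  — accept
  I3: { [A → . * - T], [T → * - . A] }  — shift
  I4: { [T → * C . -] }  — shift
  I5: { [C → . g], [C → g .], [T → * g . C] }  — shift, reduce
  I6: { [T → * g C .] }  — reduce
  I7: { [C → g .] }  — reduce
  I8: { [T → * C - .] }  — reduce
  I9: { [A → * . - T] }  — shift
  I10: { [T → * - A .] }  — reduce
  I11: { [A → * - . T], [T → . * - A], [T → . * C -], [T → . * g C] }  — shift
  I12: { [A → * - T .] }  — reduce

No state contains more than one complete item.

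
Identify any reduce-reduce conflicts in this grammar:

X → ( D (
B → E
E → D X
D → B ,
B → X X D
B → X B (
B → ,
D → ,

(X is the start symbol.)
Yes — I3: [B → , .] vs [D → , .]

A reduce-reduce conflict occurs when an LR(0) state has two complete items [A → α .] and [B → β .] — both call for a reduction, and with no lookahead the parser cannot choose between them.

Augment with X' → X and build the canonical LR(0) collection (I0 = CLOSURE({[X' → . X]}), then GOTO on every symbol after a dot until no new states appear). It has 16 states:
  I0: { [X → . ( D (], [X' → . X] }  — shift
  I1: { [B → . ,], [B → . E], [B → . X B (], [B → . X X D], [D → . ,], [D → . B ,], [E → . D X], [X → ( . D (], [X → . ( D (] }  — shift
  I2: { [X' → X .] }  — accept
  I3: { [B → , .], [D → , .] }  — 2 reduces
  I4: { [D → B . ,] }  — shift
  I5: { [E → D . X], [X → ( D . (], [X → . ( D (] }  — shift
  I6: { [B → E .] }  — reduce
  I7: { [B → . ,], [B → . E], [B → . X B (], [B → . X X D], [B → X . B (], [B → X . X D], [D → . ,], [D → . B ,], [E → . D X], [X → . ( D (] }  — shift
  I8: { [B → X B . (], [D → B . ,] }  — shift
  I9: { [E → D . X], [X → . ( D (] }  — shift
  I10: { [B → . ,], [B → . E], [B → . X B (], [B → . X X D], [B → X . B (], [B → X . X D], [B → X X . D], [D → . ,], [D → . B ,], [E → . D X], [X → . ( D (] }  — shift
  I11: { [B → X X D .], [E → D . X], [X → . ( D (] }  — shift, reduce
  I12: { [E → D X .] }  — reduce
  I13: { [B → X B ( .] }  — reduce
  I14: { [D → B , .] }  — reduce
  I15: { [B → . ,], [B → . E], [B → . X B (], [B → . X X D], [D → . ,], [D → . B ,], [E → . D X], [X → ( . D (], [X → ( D ( .], [X → . ( D (] }  — shift, reduce

I3 contains complete items [B → , .], [D → , .] — reduce-reduce conflict.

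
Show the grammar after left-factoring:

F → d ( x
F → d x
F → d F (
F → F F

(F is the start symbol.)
Left-factoring transforms A → αβ₁ | αβ₂ into A → αA' and A' → β₁ | β₂
(α is the longest common prefix among the alternatives). Repeat until
no nonterminal has two alternatives with a common prefix.

Round 1: F has alternatives sharing prefix 'd'. Introduce F': F → d F'
  Add: F' → ( x
  Add: F' → x
  Add: F' → F (

No remaining common prefixes — done.

Resulting grammar:
F → d F'
F' → ( x
F' → x
F' → F (
F → F F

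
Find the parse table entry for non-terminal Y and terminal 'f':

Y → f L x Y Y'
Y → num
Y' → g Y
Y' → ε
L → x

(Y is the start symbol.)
Y → f L x Y Y'

To find M[Y, 'f'], we find productions for Y where 'f' is in the predict set (PREDICT(N → α) = (FIRST(α) \ {ε}) ∪ (FOLLOW(N) if α ⇒* ε)).

Y → f L x Y Y': PREDICT = { 'f' }
  'f' is in predict set, so this production goes in M[Y, 'f']
Y → num: PREDICT = { 'num' }

M[Y, 'f'] = Y → f L x Y Y'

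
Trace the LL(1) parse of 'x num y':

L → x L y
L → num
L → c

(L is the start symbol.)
Stack is shown with the top on the left.

Stack    Input      Action
--------------------------
L $      x num y $  output L → x L y
x L y $  x num y $  match 'x'
L y $    num y $    output L → num
num y $  num y $    match 'num'
y $      y $        match 'y'
$        $          accept

The string is accepted.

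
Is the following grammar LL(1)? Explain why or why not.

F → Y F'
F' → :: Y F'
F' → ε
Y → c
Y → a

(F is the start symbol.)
Yes, the grammar is LL(1).

Relevant sets:
  FOLLOW(F') = { $ }

For F':
  PREDICT(F' → :: Y F') = { '::' }
  PREDICT(F' → ε) = { $ }
For Y:
  PREDICT(Y → c) = { 'c' }
  PREDICT(Y → a) = { 'a' }
F has a single production, so nothing to check there.

All predict sets are disjoint. The grammar IS LL(1).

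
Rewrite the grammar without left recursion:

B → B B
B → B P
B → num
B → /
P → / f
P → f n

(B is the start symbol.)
B → num B'
B → / B'
B' → B B'
B' → P B'
B' → ε
P → / f
P → f n

B is directly left-recursive. The standard transformation for
  A → A α₁ | ... | A α_m | β₁ | ... | β_n
is
  A  → β₁ A' | ... | β_n A'
  A' → α₁ A' | ... | α_m A' | ε

B → num becomes B → num B'
B → / becomes B → / B'
B → B B becomes B' → B B'
B → B P becomes B' → P B'
Add B' → ε

Productions for other non-terminals are unchanged:
  P → / f
  P → f n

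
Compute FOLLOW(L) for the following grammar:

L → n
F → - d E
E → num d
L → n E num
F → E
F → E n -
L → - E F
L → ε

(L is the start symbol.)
{ $ }

To compute FOLLOW(L), find every occurrence of L on a right-hand side N → α L β: add FIRST(β) \ {ε}, and if β is empty or nullable also add FOLLOW(N). Iterate to a fixed point.

L is the start symbol, so $ ∈ FOLLOW(L).
L does not occur on any right-hand side.

Taking the union: FOLLOW(L) = { $ }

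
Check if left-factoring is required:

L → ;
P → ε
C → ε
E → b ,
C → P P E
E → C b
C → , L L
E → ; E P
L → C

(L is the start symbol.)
No, left-factoring is not needed

Left-factoring is needed when two productions for the same non-terminal
share a common prefix on the right-hand side.

Productions for L:
  L → ;
  L → C
Productions for C:
  C → ε
  C → P P E
  C → , L L
Productions for E:
  E → b ,
  E → C b
  E → ; E P

No common prefixes found.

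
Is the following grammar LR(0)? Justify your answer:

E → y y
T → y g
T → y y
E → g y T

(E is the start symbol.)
Yes, the grammar is LR(0)

Augment with E' → E and build the canonical LR(0) collection (I0 = CLOSURE({[E' → . E]}), then GOTO on every symbol after a dot until no new states appear). It has 10 states:
  I0: { [E → . g y T], [E → . y y], [E' → . E] }  — shift
  I1: { [E' → E .] }  — accept
  I2: { [E → g . y T] }  — shift
  I3: { [E → y . y] }  — shift
  I4: { [E → y y .] }  — reduce
  I5: { [E → g y . T], [T → . y g], [T → . y y] }  — shift
  I6: { [E → g y T .] }  — reduce
  I7: { [T → y . g], [T → y . y] }  — shift
  I8: { [T → y g .] }  — reduce
  I9: { [T → y y .] }  — reduce

Every state is either a pure shift/goto state or contains exactly one complete item and nothing to shift — no conflicts. The grammar is LR(0).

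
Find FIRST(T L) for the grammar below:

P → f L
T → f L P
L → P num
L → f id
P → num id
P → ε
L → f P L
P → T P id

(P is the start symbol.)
{ 'f' }

FIRST sets of the non-terminals involved (from the grammar, by fixed-point iteration):
  FIRST(T) = { 'f' }

To compute FIRST(T L), process the symbols left to right:
Symbol T is a non-terminal. Add FIRST(T) \ {ε} = { 'f' }
T is not nullable (ε ∉ FIRST(T)), so stop here.
FIRST(T L) = { 'f' }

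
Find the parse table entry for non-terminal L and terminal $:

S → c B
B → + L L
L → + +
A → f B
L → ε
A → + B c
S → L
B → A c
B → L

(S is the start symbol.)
L → ε

To find M[L, $], we find productions for L where $ is in the predict set (PREDICT(N → α) = (FIRST(α) \ {ε}) ∪ (FOLLOW(N) if α ⇒* ε)).

Relevant sets:
  FOLLOW(L) = { $, '+', 'c' }

L → + +: PREDICT = { '+' }
L → ε: PREDICT = { $, '+', 'c' }
  $ is in predict set, so this production goes in M[L, $]

M[L, $] = L → ε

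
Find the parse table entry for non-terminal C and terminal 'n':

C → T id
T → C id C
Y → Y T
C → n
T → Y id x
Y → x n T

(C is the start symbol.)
To find M[C, 'n'], we find productions for C where 'n' is in the predict set (PREDICT(N → α) = (FIRST(α) \ {ε}) ∪ (FOLLOW(N) if α ⇒* ε)).

Relevant sets:
  FIRST(T) = { 'n', 'x' }

C → T id: PREDICT = { 'n', 'x' }
  'n' is in predict set, so this production goes in M[C, 'n']
C → n: PREDICT = { 'n' }
  'n' is in predict set, so this production goes in M[C, 'n']

M[C, 'n'] = C → T id, C → n  (a multiply-defined cell — the grammar is not LL(1))

Answer: C → T id, C → n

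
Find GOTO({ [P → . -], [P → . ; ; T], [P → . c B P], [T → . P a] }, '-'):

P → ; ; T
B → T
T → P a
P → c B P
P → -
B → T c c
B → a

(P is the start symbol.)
{ [P → - .] }

GOTO(I, '-') = CLOSURE({ [A → αX.β] : [A → α.Xβ] ∈ I, X = '-' })

Items with dot before '-', with the dot advanced:
  [P → . -] → [P → - .]
Closure adds nothing (no advanced item has the dot before a non-terminal).

GOTO = { [P → - .] }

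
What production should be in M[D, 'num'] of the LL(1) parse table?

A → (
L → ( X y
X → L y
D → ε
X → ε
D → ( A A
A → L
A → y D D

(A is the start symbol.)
To find M[D, 'num'], we find productions for D where 'num' is in the predict set (PREDICT(N → α) = (FIRST(α) \ {ε}) ∪ (FOLLOW(N) if α ⇒* ε)).

Relevant sets:
  FOLLOW(D) = { $, '(', 'y' }

D → ε: PREDICT = { $, '(', 'y' }
D → ( A A: PREDICT = { '(' }

M[D, 'num'] is empty (no production applies)

Answer: Empty (error entry)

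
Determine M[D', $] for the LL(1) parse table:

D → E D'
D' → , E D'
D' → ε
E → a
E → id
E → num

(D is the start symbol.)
D' → ε

To find M[D', $], we find productions for D' where $ is in the predict set (PREDICT(N → α) = (FIRST(α) \ {ε}) ∪ (FOLLOW(N) if α ⇒* ε)).

Relevant sets:
  FOLLOW(D') = { $ }

D' → , E D': PREDICT = { ',' }
D' → ε: PREDICT = { $ }
  $ is in predict set, so this production goes in M[D', $]

M[D', $] = D' → ε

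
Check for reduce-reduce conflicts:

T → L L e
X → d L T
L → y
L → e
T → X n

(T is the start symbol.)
Augment with T' → T and build the canonical LR(0) collection (I0 = CLOSURE({[T' → . T]}), then GOTO on every symbol after a dot until no new states appear). It has 12 states:
  I0: { [L → . e], [L → . y], [T → . L L e], [T → . X n], [T' → . T], [X → . d L T] }  — shift
  I1: { [L → . e], [L → . y], [T → L . L e] }  — shift
  I2: { [T' → T .] }  — accept
  I3: { [T → X . n] }  — shift
  I4: { [L → . e], [L → . y], [X → d . L T] }  — shift
  I5: { [L → e .] }  — reduce
  I6: { [L → y .] }  — reduce
  I7: { [L → . e], [L → . y], [T → . L L e], [T → . X n], [X → . d L T], [X → d L . T] }  — shift
  I8: { [X → d L T .] }  — reduce
  I9: { [T → X n .] }  — reduce
  I10: { [T → L L . e] }  — shift
  I11: { [T → L L e .] }  — reduce

No state contains more than one complete item.

Answer: No reduce-reduce conflicts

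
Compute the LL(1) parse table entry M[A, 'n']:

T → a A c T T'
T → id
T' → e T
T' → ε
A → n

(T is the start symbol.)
A → n

To find M[A, 'n'], we find productions for A where 'n' is in the predict set (PREDICT(N → α) = (FIRST(α) \ {ε}) ∪ (FOLLOW(N) if α ⇒* ε)).

A → n: PREDICT = { 'n' }
  'n' is in predict set, so this production goes in M[A, 'n']

M[A, 'n'] = A → n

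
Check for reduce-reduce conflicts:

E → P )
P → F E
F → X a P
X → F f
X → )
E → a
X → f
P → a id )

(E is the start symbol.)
A reduce-reduce conflict occurs when an LR(0) state has two complete items [A → α .] and [B → β .] — both call for a reduction, and with no lookahead the parser cannot choose between them.

Augment with E' → E and build the canonical LR(0) collection (I0 = CLOSURE({[E' → . E]}), then GOTO on every symbol after a dot until no new states appear). It has 16 states:
  I0: { [E → . P )], [E → . a], [E' → . E], [F → . X a P], [P → . F E], [P → . a id )], [X → . )], [X → . F f], [X → . f] }  — shift
  I1: { [X → ) .] }  — reduce
  I2: { [E' → E .] }  — accept
  I3: { [E → . P )], [E → . a], [F → . X a P], [P → . F E], [P → . a id )], [P → F . E], [X → . )], [X → . F f], [X → . f], [X → F . f] }  — shift
  I4: { [E → P . )] }  — shift
  I5: { [F → X . a P] }  — shift
  I6: { [E → a .], [P → a . id )] }  — shift, reduce
  I7: { [X → f .] }  — reduce
  I8: { [P → a id . )] }  — shift
  I9: { [P → a id ) .] }  — reduce
  I10: { [F → . X a P], [F → X a . P], [P → . F E], [P → . a id )], [X → . )], [X → . F f], [X → . f] }  — shift
  I11: { [F → X a P .] }  — reduce
  I12: { [P → a . id )] }  — shift
  I13: { [E → P ) .] }  — reduce
  I14: { [P → F E .] }  — reduce
  I15: { [X → F f .], [X → f .] }  — 2 reduces

I15 contains complete items [X → F f .], [X → f .] — reduce-reduce conflict.

Answer: Yes — I15: [X → F f .] vs [X → f .]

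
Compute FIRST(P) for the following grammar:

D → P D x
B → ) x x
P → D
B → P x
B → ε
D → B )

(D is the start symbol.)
{ ')' }

To compute FIRST(P), examine every production with P on the left-hand side, reading each right-hand side left to right until a non-nullable symbol is reached.

FIRST sets of the other non-terminals involved (by the same procedure, iterated to a fixed point):
  FIRST(D) = { ')' }

From P → D:
  - D is a non-terminal: add FIRST(D) \ {ε} = { ')' }
    D is not nullable, so stop

Collecting: FIRST(P) = { ')' }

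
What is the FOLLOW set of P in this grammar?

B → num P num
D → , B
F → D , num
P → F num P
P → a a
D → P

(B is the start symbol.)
{ ',', 'num' }

To compute FOLLOW(P), find every occurrence of P on a right-hand side N → α P β: add FIRST(β) \ {ε}, and if β is empty or nullable also add FOLLOW(N). Iterate to a fixed point.

In B → num P num: P is followed by num, add FIRST(num) \ {ε} = { 'num' }
In P → F num P: P is at the end; this adds FOLLOW(P) to itself — nothing new
In D → P: P is at the end, add FOLLOW(D)

The FOLLOW sets referred to above (computed the same way, to a fixed point):
  FOLLOW(D) = { ',' }

Taking the union: FOLLOW(P) = { ',', 'num' }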